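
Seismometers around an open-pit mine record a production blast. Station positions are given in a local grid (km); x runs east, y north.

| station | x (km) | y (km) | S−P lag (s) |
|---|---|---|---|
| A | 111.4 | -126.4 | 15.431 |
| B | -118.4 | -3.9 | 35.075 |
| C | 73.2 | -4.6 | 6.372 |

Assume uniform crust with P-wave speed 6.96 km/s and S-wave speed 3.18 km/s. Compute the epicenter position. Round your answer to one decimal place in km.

83.7 km east, -40.4 km north

Distance from S−P lag: d = Δt · v_P v_S / (v_P − v_S) = Δt · (6.96·3.18)/(6.96−3.18) ≈ 5.8552·Δt.
So d_A = 90.35, d_B = 205.37, d_C = 37.31 km.
Circle about each station: (x − 111.4)² + (y + 126.4)² = 90.35²; (x + 118.4)² + (y + 3.9)² = 205.37²; (x − 73.2)² + (y + 4.6)² = 37.31².
Subtracting pairs of circle equations eliminates x²+y² and gives linear equations (the radical axes):
-459.6 x + 245.0 y = -48366.86
-76.4 x + 243.6 y = -16236.43
Solving the 2×2 system: x ≈ 83.7, y ≈ -40.4 km.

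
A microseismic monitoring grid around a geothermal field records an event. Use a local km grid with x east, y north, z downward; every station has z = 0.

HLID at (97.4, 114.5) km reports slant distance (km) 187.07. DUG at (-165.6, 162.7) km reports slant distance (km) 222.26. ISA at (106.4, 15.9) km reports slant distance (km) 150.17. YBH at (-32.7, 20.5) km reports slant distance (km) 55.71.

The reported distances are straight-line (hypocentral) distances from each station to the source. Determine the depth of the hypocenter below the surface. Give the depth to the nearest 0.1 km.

Each station gives a sphere (x−x_i)² + (y−y_i)² + z² = d_i² (stations at z=0).
Subtracting the HLID sphere from DUG and ISA: z² cancels, leaving linear equations in x and y:
-526.0 x + 96.4 y = 16893.32
18.0 x − 197.2 y = 1420.92
Solving: x ≈ -34.006, y ≈ -10.309 km (keep extra digits for the depth step; rounded: -34.0, -10.3).
Then from the HLID sphere: z² = 187.07² − (x − 97.4)² − (y − 114.5)² with x = -34.006, y = -10.309, so z ≈ 46.372 ≈ 46.4 km.

z ≈ 46.4 km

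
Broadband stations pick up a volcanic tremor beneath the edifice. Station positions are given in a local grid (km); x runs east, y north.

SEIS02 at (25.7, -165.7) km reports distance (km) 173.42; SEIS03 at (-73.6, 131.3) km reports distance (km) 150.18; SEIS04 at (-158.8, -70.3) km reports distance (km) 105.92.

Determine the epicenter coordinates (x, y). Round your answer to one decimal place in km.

-66.3 km east, -18.7 km north

Circle about each station: (x − 25.7)² + (y + 165.7)² = 173.42²; (x + 73.6)² + (y − 131.3)² = 150.18²; (x + 158.8)² + (y + 70.3)² = 105.92².
Subtracting pairs of circle equations eliminates x²+y² and gives linear equations (the radical axes):
-198.6 x + 594.0 y = 2060.13
-369.0 x + 190.8 y = 20898.00
Solving the 2×2 system: x ≈ -66.3, y ≈ -18.7 km.
Check against SEIS02 (with the unrounded x, y): √((x − 25.7)²+(y + 165.7)²) = 173.42 ≈ 173.42 km. ✓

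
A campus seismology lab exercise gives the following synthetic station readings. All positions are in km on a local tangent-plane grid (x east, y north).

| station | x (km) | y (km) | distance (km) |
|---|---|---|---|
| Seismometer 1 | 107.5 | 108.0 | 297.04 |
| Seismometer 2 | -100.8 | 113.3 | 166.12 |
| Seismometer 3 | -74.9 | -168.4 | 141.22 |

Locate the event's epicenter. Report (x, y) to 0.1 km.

Circle about each station: (x − 107.5)² + (y − 108.0)² = 297.04²; (x + 100.8)² + (y − 113.3)² = 166.12²; (x + 74.9)² + (y + 168.4)² = 141.22².
Subtracting pairs of circle equations eliminates x²+y² and gives linear equations (the radical axes):
-416.6 x + 10.6 y = 60414.19
-364.8 x − 552.8 y = 79037.99
Solving the 2×2 system: x ≈ -146.2, y ≈ -46.5 km.

x ≈ -146.2 km, y ≈ -46.5 km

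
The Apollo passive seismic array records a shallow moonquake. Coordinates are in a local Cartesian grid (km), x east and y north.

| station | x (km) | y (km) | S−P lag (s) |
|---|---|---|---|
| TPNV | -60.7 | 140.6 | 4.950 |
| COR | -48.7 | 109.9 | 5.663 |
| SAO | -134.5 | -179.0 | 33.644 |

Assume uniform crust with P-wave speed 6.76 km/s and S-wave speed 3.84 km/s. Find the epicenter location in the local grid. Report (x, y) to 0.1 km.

Distance from S−P lag: d = Δt · v_P v_S / (v_P − v_S) = Δt · (6.76·3.84)/(6.76−3.84) ≈ 8.8899·Δt.
So d_TPNV = 44.00, d_COR = 50.34, d_SAO = 299.09 km.
Circle about each station: (x + 60.7)² + (y − 140.6)² = 44.00²; (x + 48.7)² + (y − 109.9)² = 50.34²; (x + 134.5)² + (y + 179.0)² = 299.09².
Subtracting the TPNV equation from the COR and SAO equations removes the quadratic terms:
24.0 x − 61.4 y = -9601.27
-147.6 x − 639.2 y = -60840.43
Solving the 2×2 system: x ≈ -98.4, y ≈ 117.9 km.

(-98.4, 117.9)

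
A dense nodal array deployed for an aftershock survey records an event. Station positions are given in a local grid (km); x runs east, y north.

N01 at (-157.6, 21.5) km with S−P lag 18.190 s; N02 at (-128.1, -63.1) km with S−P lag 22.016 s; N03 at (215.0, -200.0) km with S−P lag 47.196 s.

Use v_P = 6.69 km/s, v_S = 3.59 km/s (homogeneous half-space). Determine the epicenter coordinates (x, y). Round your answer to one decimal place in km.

(-26.9, 74.2)

Distance from S−P lag: d = Δt · v_P v_S / (v_P − v_S) = Δt · (6.69·3.59)/(6.69−3.59) ≈ 7.7475·Δt.
So d_N01 = 140.93, d_N02 = 170.57, d_N03 = 365.65 km.
Circle about each station: (x + 157.6)² + (y − 21.5)² = 140.93²; (x + 128.1)² + (y + 63.1)² = 170.57²; (x − 215.0)² + (y + 200.0)² = 365.65².
Subtracting pairs of circle equations eliminates x²+y² and gives linear equations (the radical axes):
59.0 x − 169.2 y = -14141.65
745.2 x − 443.0 y = -52913.67
Solving the 2×2 system: x ≈ -26.9, y ≈ 74.2 km.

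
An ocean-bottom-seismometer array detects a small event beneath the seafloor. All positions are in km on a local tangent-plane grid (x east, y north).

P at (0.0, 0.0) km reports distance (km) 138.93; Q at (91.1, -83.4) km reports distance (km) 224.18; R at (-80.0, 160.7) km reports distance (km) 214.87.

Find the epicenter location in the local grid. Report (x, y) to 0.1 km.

(-130.3, -48.2)

Circle about each station: x² + y² = 138.93²; (x − 91.1)² + (y + 83.4)² = 224.18²; (x + 80.0)² + (y − 160.7)² = 214.87².
Subtracting the P equation from the Q and R equations removes the quadratic terms:
182.2 x − 166.8 y = -15700.36
-160.0 x + 321.4 y = 5356.92
Solving the 2×2 system: x ≈ -130.3, y ≈ -48.2 km.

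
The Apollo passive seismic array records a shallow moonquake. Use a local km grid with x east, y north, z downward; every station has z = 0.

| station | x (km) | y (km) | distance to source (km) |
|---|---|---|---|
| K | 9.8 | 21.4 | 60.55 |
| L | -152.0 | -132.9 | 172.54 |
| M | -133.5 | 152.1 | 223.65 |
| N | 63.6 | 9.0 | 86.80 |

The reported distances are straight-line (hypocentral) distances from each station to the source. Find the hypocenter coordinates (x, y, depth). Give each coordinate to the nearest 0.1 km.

Each station gives a sphere (x−x_i)² + (y−y_i)² + z² = d_i² (stations at z=0).
Subtracting the K sphere from L and M: z² cancels, leaving linear equations in x and y:
-323.6 x − 308.6 y = 14108.66
-286.6 x + 261.4 y = -5950.36
Solving: x ≈ -10.702, y ≈ -34.497 km (keep extra digits for the depth step; rounded: -10.7, -34.5).
Then from the K sphere: z² = 60.55² − (x − 9.8)² − (y − 21.4)² with x = -10.702, y = -34.497, so z ≈ 11.023 ≈ 11.0 km.

(-10.7, -34.5, 11.0)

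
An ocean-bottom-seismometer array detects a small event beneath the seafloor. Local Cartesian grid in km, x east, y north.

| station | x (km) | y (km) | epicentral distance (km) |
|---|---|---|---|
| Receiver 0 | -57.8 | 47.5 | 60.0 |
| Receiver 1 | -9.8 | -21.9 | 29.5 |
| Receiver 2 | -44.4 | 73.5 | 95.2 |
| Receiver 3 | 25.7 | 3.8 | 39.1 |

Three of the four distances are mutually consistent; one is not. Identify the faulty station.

Solve using three stations at a time. Using Receiver 0, Receiver 1, Receiver 3 (subtract circle equations pairwise → linear system) gives (x, y) ≈ (-13.2, 7.4).
Distances from that point to each station vs reported:
  Receiver 0: calculated 60.0 vs reported 60.0 → residual 0.0 km
  Receiver 1: calculated 29.5 vs reported 29.5 → residual 0.0 km
  Receiver 2: calculated 73.1 vs reported 95.2 → residual 22.1 km
  Receiver 3: calculated 39.1 vs reported 39.1 → residual 0.0 km
Receiver 0, Receiver 1, Receiver 3 are mutually consistent (residuals ≈ 0); Receiver 2 is off by 22.1 km.

Receiver 2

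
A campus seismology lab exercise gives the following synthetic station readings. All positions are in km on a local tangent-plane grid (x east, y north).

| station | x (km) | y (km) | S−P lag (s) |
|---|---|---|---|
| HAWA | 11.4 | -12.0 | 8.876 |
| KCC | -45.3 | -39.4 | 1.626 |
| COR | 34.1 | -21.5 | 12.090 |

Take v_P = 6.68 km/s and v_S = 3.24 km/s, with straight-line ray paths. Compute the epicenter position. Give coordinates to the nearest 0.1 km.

x ≈ -41.5 km, y ≈ -29.9 km

Distance from S−P lag: d = Δt · v_P v_S / (v_P − v_S) = Δt · (6.68·3.24)/(6.68−3.24) ≈ 6.2916·Δt.
So d_HAWA = 55.84, d_KCC = 10.23, d_COR = 76.07 km.
Circle about each station: (x − 11.4)² + (y + 12.0)² = 55.84²; (x + 45.3)² + (y + 39.4)² = 10.23²; (x − 34.1)² + (y + 21.5)² = 76.07².
Subtracting the HAWA equation from the KCC and COR equations removes the quadratic terms:
-113.4 x − 54.8 y = 6343.94
45.4 x − 19.0 y = -1317.44
Solving the 2×2 system: x ≈ -41.5, y ≈ -29.9 km.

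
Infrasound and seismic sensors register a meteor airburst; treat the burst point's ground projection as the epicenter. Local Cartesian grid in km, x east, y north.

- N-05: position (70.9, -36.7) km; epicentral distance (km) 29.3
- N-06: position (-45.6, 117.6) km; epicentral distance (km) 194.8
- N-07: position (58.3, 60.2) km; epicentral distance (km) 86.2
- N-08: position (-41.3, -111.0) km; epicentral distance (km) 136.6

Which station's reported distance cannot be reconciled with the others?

N-08

Solve using three stations at a time. Using N-05, N-06, N-07 (subtract circle equations pairwise → linear system) gives (x, y) ≈ (94.0, -18.3).
Distances from that point to each station vs reported:
  N-05: calculated 29.5 vs reported 29.3 → residual 0.2 km
  N-06: calculated 194.8 vs reported 194.8 → residual 0.0 km
  N-07: calculated 86.3 vs reported 86.2 → residual 0.1 km
  N-08: calculated 164.0 vs reported 136.6 → residual 27.4 km
N-05, N-06, N-07 are mutually consistent (residuals ≈ 0); N-08 is off by 27.4 km.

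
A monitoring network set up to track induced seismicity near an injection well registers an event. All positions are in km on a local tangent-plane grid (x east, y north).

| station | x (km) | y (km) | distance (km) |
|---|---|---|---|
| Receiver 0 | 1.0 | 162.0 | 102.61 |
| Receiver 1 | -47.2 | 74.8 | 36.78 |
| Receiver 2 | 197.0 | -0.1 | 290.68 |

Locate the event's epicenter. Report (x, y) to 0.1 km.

x ≈ -77.4 km, y ≈ 95.8 km

Circle about each station: (x − 1.0)² + (y − 162.0)² = 102.61²; (x + 47.2)² + (y − 74.8)² = 36.78²; (x − 197.0)² + (y + 0.1)² = 290.68².
Subtracting the Receiver 0 equation from the Receiver 1 and Receiver 2 equations removes the quadratic terms:
-96.4 x − 174.4 y = -9246.08
392.0 x − 324.2 y = -61402.04
Solving the 2×2 system: x ≈ -77.4, y ≈ 95.8 km.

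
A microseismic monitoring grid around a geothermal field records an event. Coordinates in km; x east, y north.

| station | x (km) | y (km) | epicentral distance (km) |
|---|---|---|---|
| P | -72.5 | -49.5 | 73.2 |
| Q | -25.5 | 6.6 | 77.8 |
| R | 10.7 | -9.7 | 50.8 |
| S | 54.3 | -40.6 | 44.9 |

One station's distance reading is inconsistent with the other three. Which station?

P

Solve using three stations at a time. Using Q, R, S (subtract circle equations pairwise → linear system) gives (x, y) ≈ (14.2, -60.1).
Distances from that point to each station vs reported:
  P: calculated 87.3 vs reported 73.2 → residual 14.1 km
  Q: calculated 77.6 vs reported 77.8 → residual 0.2 km
  R: calculated 50.6 vs reported 50.8 → residual 0.2 km
  S: calculated 44.6 vs reported 44.9 → residual 0.3 km
Q, R, S are mutually consistent (residuals ≈ 0); P is off by 14.1 km.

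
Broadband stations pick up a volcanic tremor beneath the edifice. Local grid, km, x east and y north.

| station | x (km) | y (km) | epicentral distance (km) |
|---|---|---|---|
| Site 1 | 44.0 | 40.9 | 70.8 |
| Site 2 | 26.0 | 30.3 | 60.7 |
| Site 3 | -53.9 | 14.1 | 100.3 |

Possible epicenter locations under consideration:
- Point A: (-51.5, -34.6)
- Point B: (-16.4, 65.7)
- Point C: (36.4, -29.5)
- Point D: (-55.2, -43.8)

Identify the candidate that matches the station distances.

Point C

For each candidate, compare |candidate − station| to the reported distance:
Point A: residuals Site 1 50.9, Site 2 40.4, Site 3 51.5 → max 51.5 km
Point B: residuals Site 1 5.5, Site 2 5.5, Site 3 36.5 → max 36.5 km
Point C: residuals Site 1 0.0, Site 2 0.0, Site 3 0.0 → max 0.0 km
Point D: residuals Site 1 59.6, Site 2 49.2, Site 3 42.4 → max 59.6 km
Only Point C has all residuals ≈ 0.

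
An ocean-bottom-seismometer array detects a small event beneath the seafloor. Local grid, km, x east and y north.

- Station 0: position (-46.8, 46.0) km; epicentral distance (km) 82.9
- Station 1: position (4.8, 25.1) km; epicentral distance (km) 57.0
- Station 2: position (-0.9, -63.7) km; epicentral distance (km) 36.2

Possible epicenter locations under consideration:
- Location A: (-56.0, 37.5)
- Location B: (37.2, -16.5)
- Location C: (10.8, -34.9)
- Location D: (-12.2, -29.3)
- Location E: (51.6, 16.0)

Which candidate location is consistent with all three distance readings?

Location D

For each candidate, compare |candidate − station| to the reported distance:
Location A: residuals Station 0 70.4, Station 1 5.1, Station 2 79.0 → max 79.0 km
Location B: residuals Station 0 21.8, Station 1 4.3, Station 2 24.5 → max 24.5 km
Location C: residuals Station 0 16.4, Station 1 3.3, Station 2 5.1 → max 16.4 km
Location D: residuals Station 0 0.0, Station 1 0.0, Station 2 0.0 → max 0.0 km
Location E: residuals Station 0 20.0, Station 1 9.3, Station 2 59.2 → max 59.2 km
Only Location D has all residuals ≈ 0.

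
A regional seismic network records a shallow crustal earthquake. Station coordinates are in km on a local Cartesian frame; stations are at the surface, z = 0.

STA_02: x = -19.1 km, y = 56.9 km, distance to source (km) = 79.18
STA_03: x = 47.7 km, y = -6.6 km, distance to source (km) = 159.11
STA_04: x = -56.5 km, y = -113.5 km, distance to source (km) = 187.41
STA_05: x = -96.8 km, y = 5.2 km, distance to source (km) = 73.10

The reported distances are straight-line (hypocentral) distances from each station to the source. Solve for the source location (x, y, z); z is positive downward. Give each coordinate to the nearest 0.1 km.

Each station gives a sphere (x−x_i)² + (y−y_i)² + z² = d_i² (stations at z=0).
Subtracting the STA_02 sphere from STA_03 and STA_04: z² cancels, leaving linear equations in x and y:
133.6 x − 127.0 y = -20330.09
-74.8 x − 340.8 y = -16380.96
Solving: x ≈ -88.099, y ≈ 67.402 km (keep extra digits for the depth step; rounded: -88.1, 67.4).
Then from the STA_02 sphere: z² = 79.18² − (x + 19.1)² − (y − 56.9)² with x = -88.099, y = 67.402, so z ≈ 37.394 ≈ 37.4 km.

x ≈ -88.1 km, y ≈ 67.4 km, depth ≈ 37.4 km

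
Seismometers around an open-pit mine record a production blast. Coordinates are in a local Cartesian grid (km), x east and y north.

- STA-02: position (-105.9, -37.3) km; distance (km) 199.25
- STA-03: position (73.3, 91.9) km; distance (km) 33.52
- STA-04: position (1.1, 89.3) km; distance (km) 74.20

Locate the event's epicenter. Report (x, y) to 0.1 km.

Circle about each station: (x + 105.9)² + (y + 37.3)² = 199.25²; (x − 73.3)² + (y − 91.9)² = 33.52²; (x − 1.1)² + (y − 89.3)² = 74.20².
Subtracting the STA-02 equation from the STA-03 and STA-04 equations removes the quadratic terms:
358.4 x + 258.4 y = 39789.37
214.0 x + 253.2 y = 29564.52
Solving the 2×2 system: x ≈ 68.7, y ≈ 58.7 km.
Check against STA-02 (with the unrounded x, y): √((x + 105.9)²+(y + 37.3)²) = 199.25 ≈ 199.25 km. ✓

x ≈ 68.7 km, y ≈ 58.7 km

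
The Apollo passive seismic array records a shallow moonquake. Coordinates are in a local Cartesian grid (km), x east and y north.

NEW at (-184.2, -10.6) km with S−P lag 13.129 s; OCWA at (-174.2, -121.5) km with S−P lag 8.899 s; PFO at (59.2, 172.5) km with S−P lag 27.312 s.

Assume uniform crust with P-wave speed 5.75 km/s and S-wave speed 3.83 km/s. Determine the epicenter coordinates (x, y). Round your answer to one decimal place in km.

-72.6 km east, -111.7 km north

Distance from S−P lag: d = Δt · v_P v_S / (v_P − v_S) = Δt · (5.75·3.83)/(5.75−3.83) ≈ 11.4701·Δt.
So d_NEW = 150.59, d_OCWA = 102.07, d_PFO = 313.27 km.
Circle about each station: (x + 184.2)² + (y + 10.6)² = 150.59²; (x + 174.2)² + (y + 121.5)² = 102.07²; (x − 59.2)² + (y − 172.5)² = 313.27².
Subtracting the NEW equation from the OCWA and PFO equations removes the quadratic terms:
20.0 x − 221.8 y = 23324.95
486.8 x + 366.2 y = -76241.85
Solving the 2×2 system: x ≈ -72.6, y ≈ -111.7 km.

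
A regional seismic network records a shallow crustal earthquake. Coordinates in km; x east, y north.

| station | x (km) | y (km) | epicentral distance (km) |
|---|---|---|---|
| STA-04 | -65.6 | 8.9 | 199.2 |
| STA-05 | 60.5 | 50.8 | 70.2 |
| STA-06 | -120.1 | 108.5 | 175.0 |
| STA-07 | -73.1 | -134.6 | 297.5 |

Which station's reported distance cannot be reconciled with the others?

STA-06

Solve using three stations at a time. Using STA-04, STA-05, STA-07 (subtract circle equations pairwise → linear system) gives (x, y) ≈ (112.7, 97.8).
Distances from that point to each station vs reported:
  STA-04: calculated 199.2 vs reported 199.2 → residual 0.0 km
  STA-05: calculated 70.2 vs reported 70.2 → residual 0.0 km
  STA-06: calculated 233.0 vs reported 175.0 → residual 58.0 km
  STA-07: calculated 297.5 vs reported 297.5 → residual 0.0 km
STA-04, STA-05, STA-07 are mutually consistent (residuals ≈ 0); STA-06 is off by 58.0 km.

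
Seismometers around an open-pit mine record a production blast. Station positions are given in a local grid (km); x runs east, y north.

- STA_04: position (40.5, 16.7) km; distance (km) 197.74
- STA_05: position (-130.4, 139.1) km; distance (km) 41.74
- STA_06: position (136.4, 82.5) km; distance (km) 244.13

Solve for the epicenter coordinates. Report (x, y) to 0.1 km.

-94.8 km east, 160.9 km north

Circle about each station: (x − 40.5)² + (y − 16.7)² = 197.74²; (x + 130.4)² + (y − 139.1)² = 41.74²; (x − 136.4)² + (y − 82.5)² = 244.13².
Subtracting the STA_04 equation from the STA_05 and STA_06 equations removes the quadratic terms:
-341.8 x + 244.8 y = 71792.71
191.8 x + 131.6 y = 2993.72
Solving the 2×2 system: x ≈ -94.8, y ≈ 160.9 km.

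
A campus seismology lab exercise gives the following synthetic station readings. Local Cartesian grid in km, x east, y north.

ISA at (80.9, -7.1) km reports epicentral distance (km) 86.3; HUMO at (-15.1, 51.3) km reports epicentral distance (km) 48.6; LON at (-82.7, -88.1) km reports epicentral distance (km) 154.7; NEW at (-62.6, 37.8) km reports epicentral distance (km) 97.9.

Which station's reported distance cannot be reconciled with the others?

Solve using three stations at a time. Using ISA, HUMO, NEW (subtract circle equations pairwise → linear system) gives (x, y) ≈ (31.7, 63.7).
Distances from that point to each station vs reported:
  ISA: calculated 86.2 vs reported 86.3 → residual 0.1 km
  HUMO: calculated 48.4 vs reported 48.6 → residual 0.2 km
  LON: calculated 190.1 vs reported 154.7 → residual 35.4 km
  NEW: calculated 97.8 vs reported 97.9 → residual 0.1 km
ISA, HUMO, NEW are mutually consistent (residuals ≈ 0); LON is off by 35.4 km.

LON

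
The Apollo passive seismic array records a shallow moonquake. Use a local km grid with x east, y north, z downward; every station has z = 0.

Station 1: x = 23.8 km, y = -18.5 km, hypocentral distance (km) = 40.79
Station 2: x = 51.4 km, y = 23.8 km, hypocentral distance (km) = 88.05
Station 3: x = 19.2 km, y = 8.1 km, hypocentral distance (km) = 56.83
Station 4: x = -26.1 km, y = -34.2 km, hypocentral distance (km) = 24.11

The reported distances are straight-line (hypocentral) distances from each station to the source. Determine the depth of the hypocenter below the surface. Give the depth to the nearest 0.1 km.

Each station gives a sphere (x−x_i)² + (y−y_i)² + z² = d_i² (stations at z=0).
Subtracting the Station 1 sphere from Station 2 and Station 3: z² cancels, leaving linear equations in x and y:
55.2 x + 84.6 y = -3789.27
-9.2 x + 53.2 y = -2040.26
Solving: x ≈ -7.802, y ≈ -39.700 km (keep extra digits for the depth step; rounded: -7.8, -39.7).
Then from the Station 1 sphere: z² = 40.79² − (x − 23.8)² − (y + 18.5)² with x = -7.802, y = -39.700, so z ≈ 14.687 ≈ 14.7 km.
Check against Station 4 (with the unrounded solution): distance 24.10 ≈ 24.11 km. ✓

z ≈ 14.7 km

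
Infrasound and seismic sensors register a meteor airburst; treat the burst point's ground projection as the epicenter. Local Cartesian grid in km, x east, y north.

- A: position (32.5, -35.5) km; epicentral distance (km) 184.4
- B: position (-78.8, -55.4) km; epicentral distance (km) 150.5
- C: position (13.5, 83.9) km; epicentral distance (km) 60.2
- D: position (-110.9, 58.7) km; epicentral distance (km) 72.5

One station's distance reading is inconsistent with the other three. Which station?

A

Solve using three stations at a time. Using B, C, D (subtract circle equations pairwise → linear system) gives (x, y) ≈ (-46.2, 91.5).
Distances from that point to each station vs reported:
  A: calculated 149.5 vs reported 184.4 → residual 34.9 km
  B: calculated 150.5 vs reported 150.5 → residual 0.0 km
  C: calculated 60.2 vs reported 60.2 → residual 0.0 km
  D: calculated 72.5 vs reported 72.5 → residual 0.0 km
B, C, D are mutually consistent (residuals ≈ 0); A is off by 34.9 km.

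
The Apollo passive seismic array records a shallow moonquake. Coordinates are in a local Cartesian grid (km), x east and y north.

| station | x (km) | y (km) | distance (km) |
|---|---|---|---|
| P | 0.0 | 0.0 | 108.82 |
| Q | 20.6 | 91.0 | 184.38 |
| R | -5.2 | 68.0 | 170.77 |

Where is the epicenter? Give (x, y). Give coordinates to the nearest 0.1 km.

x ≈ 63.6 km, y ≈ -88.3 km

Circle about each station: x² + y² = 108.82²; (x − 20.6)² + (y − 91.0)² = 184.38²; (x + 5.2)² + (y − 68.0)² = 170.77².
Subtracting the P equation from the Q and R equations removes the quadratic terms:
41.2 x + 182.0 y = -13448.83
-10.4 x + 136.0 y = -12669.56
Solving the 2×2 system: x ≈ 63.6, y ≈ -88.3 km.
Check against P (with the unrounded x, y): √(x²+y²) = 108.82 ≈ 108.82 km. ✓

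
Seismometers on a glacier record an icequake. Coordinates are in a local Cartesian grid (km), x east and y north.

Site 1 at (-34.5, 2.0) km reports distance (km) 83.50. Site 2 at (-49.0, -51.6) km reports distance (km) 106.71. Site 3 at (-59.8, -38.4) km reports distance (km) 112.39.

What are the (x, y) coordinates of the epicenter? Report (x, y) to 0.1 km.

48.4 km east, -8.0 km north

Circle about each station: (x + 34.5)² + (y − 2.0)² = 83.50²; (x + 49.0)² + (y + 51.6)² = 106.71²; (x + 59.8)² + (y + 38.4)² = 112.39².
Subtracting pairs of circle equations eliminates x²+y² and gives linear equations (the radical axes):
-29.0 x − 107.2 y = -545.46
-50.6 x − 80.8 y = -1802.91
Solving the 2×2 system: x ≈ 48.4, y ≈ -8.0 km.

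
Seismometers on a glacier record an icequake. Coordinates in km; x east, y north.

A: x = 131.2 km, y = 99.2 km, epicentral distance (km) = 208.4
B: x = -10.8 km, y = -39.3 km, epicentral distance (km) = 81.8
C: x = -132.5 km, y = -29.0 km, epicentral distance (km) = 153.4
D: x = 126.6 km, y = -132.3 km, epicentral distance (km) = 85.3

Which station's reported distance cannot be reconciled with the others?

Solve using three stations at a time. Using A, B, D (subtract circle equations pairwise → linear system) gives (x, y) ≈ (50.8, -93.1).
Distances from that point to each station vs reported:
  A: calculated 208.4 vs reported 208.4 → residual 0.0 km
  B: calculated 81.8 vs reported 81.8 → residual 0.0 km
  C: calculated 194.2 vs reported 153.4 → residual 40.8 km
  D: calculated 85.3 vs reported 85.3 → residual 0.0 km
A, B, D are mutually consistent (residuals ≈ 0); C is off by 40.8 km.

C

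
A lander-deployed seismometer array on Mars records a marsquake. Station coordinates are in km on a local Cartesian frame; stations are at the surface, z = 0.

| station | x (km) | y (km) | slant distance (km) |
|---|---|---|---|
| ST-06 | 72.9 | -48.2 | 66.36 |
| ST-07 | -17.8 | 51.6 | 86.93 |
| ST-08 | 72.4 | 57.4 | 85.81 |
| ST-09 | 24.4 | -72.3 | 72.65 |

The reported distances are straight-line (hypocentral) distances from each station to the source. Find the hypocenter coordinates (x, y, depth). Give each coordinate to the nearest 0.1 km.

Each station gives a sphere (x−x_i)² + (y−y_i)² + z² = d_i² (stations at z=0).
Subtracting the ST-06 sphere from ST-07 and ST-08: z² cancels, leaving linear equations in x and y:
-181.4 x + 199.6 y = -7811.43
-1.0 x + 211.2 y = -2060.84
Solving: x ≈ 32.494, y ≈ -9.604 km (keep extra digits for the depth step; rounded: 32.5, -9.6).
Then from the ST-06 sphere: z² = 66.36² − (x − 72.9)² − (y + 48.2)² with x = 32.494, y = -9.604, so z ≈ 35.796 ≈ 35.8 km.

x ≈ 32.5 km, y ≈ -9.6 km, depth ≈ 35.8 km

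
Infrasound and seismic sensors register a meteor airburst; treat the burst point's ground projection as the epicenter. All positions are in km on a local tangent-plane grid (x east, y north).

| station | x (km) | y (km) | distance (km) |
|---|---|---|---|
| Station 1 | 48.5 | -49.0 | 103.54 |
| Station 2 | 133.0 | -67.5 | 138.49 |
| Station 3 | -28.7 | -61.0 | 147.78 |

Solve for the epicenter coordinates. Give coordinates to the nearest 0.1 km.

65.1 km east, 53.2 km north

Circle about each station: (x − 48.5)² + (y + 49.0)² = 103.54²; (x − 133.0)² + (y + 67.5)² = 138.49²; (x + 28.7)² + (y + 61.0)² = 147.78².
Subtracting pairs of circle equations eliminates x²+y² and gives linear equations (the radical axes):
169.0 x − 37.0 y = 9033.05
-154.4 x − 24.0 y = -11326.96
Solving the 2×2 system: x ≈ 65.1, y ≈ 53.2 km.
Check against Station 1 (with the unrounded x, y): √((x − 48.5)²+(y + 49.0)²) = 103.52 ≈ 103.54 km. ✓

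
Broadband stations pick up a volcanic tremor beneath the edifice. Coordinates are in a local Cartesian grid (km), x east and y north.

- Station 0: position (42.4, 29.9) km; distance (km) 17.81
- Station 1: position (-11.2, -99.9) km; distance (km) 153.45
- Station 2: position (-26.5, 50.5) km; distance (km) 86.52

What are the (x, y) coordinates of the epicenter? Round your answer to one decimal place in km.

Circle about each station: (x − 42.4)² + (y − 29.9)² = 17.81²; (x + 11.2)² + (y + 99.9)² = 153.45²; (x + 26.5)² + (y − 50.5)² = 86.52².
Subtracting pairs of circle equations eliminates x²+y² and gives linear equations (the radical axes):
-107.2 x − 259.6 y = -15816.03
-137.8 x + 41.2 y = -6607.78
Solving the 2×2 system: x ≈ 58.9, y ≈ 36.6 km.
Check against Station 0 (with the unrounded x, y): √((x − 42.4)²+(y − 29.9)²) = 17.81 ≈ 17.81 km. ✓

x ≈ 58.9 km, y ≈ 36.6 km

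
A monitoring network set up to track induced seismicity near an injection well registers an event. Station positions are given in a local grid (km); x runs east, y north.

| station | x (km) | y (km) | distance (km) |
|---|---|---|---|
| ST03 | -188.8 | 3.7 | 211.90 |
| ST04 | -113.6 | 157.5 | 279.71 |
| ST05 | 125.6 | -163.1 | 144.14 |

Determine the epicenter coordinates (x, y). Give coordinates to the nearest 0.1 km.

(-3.9, -99.8)

Circle about each station: (x + 188.8)² + (y − 3.7)² = 211.90²; (x + 113.6)² + (y − 157.5)² = 279.71²; (x − 125.6)² + (y + 163.1)² = 144.14².
Subtracting pairs of circle equations eliminates x²+y² and gives linear equations (the radical axes):
150.4 x + 307.6 y = -31283.99
628.8 x − 333.6 y = 30843.11
Solving the 2×2 system: x ≈ -3.9, y ≈ -99.8 km.
Check against ST03 (with the unrounded x, y): √((x + 188.8)²+(y − 3.7)²) = 211.90 ≈ 211.90 km. ✓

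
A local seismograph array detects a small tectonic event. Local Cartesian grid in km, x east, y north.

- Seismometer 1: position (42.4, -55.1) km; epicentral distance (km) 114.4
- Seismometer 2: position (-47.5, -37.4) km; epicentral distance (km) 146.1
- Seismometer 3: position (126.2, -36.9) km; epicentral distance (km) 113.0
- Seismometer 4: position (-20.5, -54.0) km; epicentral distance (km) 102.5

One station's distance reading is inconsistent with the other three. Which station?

Seismometer 4

Solve using three stations at a time. Using Seismometer 1, Seismometer 2, Seismometer 3 (subtract circle equations pairwise → linear system) gives (x, y) ≈ (63.8, 57.3).
Distances from that point to each station vs reported:
  Seismometer 1: calculated 114.4 vs reported 114.4 → residual 0.0 km
  Seismometer 2: calculated 146.1 vs reported 146.1 → residual 0.0 km
  Seismometer 3: calculated 113.0 vs reported 113.0 → residual 0.0 km
  Seismometer 4: calculated 139.6 vs reported 102.5 → residual 37.1 km
Seismometer 1, Seismometer 2, Seismometer 3 are mutually consistent (residuals ≈ 0); Seismometer 4 is off by 37.1 km.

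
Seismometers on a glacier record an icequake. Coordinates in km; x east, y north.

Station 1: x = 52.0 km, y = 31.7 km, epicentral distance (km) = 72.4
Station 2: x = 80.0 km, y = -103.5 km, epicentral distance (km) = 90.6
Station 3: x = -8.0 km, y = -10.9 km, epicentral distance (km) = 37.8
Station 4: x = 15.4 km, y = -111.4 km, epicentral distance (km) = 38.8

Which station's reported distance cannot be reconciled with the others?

Solve using three stations at a time. Using Station 1, Station 2, Station 3 (subtract circle equations pairwise → linear system) gives (x, y) ≈ (21.8, -34.1).
Distances from that point to each station vs reported:
  Station 1: calculated 72.4 vs reported 72.4 → residual 0.0 km
  Station 2: calculated 90.6 vs reported 90.6 → residual 0.0 km
  Station 3: calculated 37.8 vs reported 37.8 → residual 0.0 km
  Station 4: calculated 77.6 vs reported 38.8 → residual 38.8 km
Station 1, Station 2, Station 3 are mutually consistent (residuals ≈ 0); Station 4 is off by 38.8 km.

Station 4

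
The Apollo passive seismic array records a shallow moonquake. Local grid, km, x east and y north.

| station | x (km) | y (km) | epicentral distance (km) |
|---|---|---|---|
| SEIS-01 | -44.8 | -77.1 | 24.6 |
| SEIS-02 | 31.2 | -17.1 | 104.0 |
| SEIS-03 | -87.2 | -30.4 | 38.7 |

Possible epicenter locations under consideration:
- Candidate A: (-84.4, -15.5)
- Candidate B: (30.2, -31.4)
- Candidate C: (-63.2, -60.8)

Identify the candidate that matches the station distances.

For each candidate, compare |candidate − station| to the reported distance:
Candidate A: residuals SEIS-01 48.6, SEIS-02 11.6, SEIS-03 23.5 → max 48.6 km
Candidate B: residuals SEIS-01 63.2, SEIS-02 89.7, SEIS-03 78.7 → max 89.7 km
Candidate C: residuals SEIS-01 0.0, SEIS-02 0.0, SEIS-03 0.0 → max 0.0 km
Only Candidate C has all residuals ≈ 0.

Candidate C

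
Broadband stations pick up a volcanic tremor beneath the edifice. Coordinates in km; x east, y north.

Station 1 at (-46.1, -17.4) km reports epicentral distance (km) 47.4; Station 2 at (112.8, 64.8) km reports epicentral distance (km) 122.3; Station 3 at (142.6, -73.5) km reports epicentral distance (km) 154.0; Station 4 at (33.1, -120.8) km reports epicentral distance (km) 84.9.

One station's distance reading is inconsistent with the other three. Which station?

Station 2

Solve using three stations at a time. Using Station 1, Station 3, Station 4 (subtract circle equations pairwise → linear system) gives (x, y) ≈ (-9.1, -47.1).
Distances from that point to each station vs reported:
  Station 1: calculated 47.4 vs reported 47.4 → residual 0.0 km
  Station 2: calculated 165.5 vs reported 122.3 → residual 43.2 km
  Station 3: calculated 154.0 vs reported 154.0 → residual 0.0 km
  Station 4: calculated 84.9 vs reported 84.9 → residual 0.0 km
Station 1, Station 3, Station 4 are mutually consistent (residuals ≈ 0); Station 2 is off by 43.2 km.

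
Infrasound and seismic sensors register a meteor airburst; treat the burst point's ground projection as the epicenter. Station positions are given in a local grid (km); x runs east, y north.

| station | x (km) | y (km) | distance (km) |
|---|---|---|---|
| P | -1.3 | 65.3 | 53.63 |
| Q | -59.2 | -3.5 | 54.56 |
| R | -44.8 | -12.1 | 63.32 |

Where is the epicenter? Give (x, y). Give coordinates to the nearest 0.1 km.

Circle about each station: (x + 1.3)² + (y − 65.3)² = 53.63²; (x + 59.2)² + (y + 3.5)² = 54.56²; (x + 44.8)² + (y + 12.1)² = 63.32².
Subtracting the P equation from the Q and R equations removes the quadratic terms:
-115.8 x − 137.6 y = -849.51
-87.0 x − 154.8 y = -3245.58
Solving the 2×2 system: x ≈ -52.9, y ≈ 50.7 km.

-52.9 km east, 50.7 km north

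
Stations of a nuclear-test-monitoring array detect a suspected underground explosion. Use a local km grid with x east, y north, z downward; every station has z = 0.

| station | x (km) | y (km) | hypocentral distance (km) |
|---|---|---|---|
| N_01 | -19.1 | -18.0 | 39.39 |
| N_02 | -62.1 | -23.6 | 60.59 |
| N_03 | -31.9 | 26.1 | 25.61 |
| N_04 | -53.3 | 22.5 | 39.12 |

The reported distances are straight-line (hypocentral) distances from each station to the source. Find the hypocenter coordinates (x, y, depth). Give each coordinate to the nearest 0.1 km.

Each station gives a sphere (x−x_i)² + (y−y_i)² + z² = d_i² (stations at z=0).
Subtracting the N_01 sphere from N_02 and N_03: z² cancels, leaving linear equations in x and y:
-86.0 x − 11.2 y = 1604.98
-25.6 x + 88.2 y = 1905.71
Solving: x ≈ -20.694, y ≈ 15.600 km (keep extra digits for the depth step; rounded: -20.7, 15.6).
Then from the N_01 sphere: z² = 39.39² − (x + 19.1)² − (y + 18.0)² with x = -20.694, y = 15.600, so z ≈ 20.496 ≈ 20.5 km.

x ≈ -20.7 km, y ≈ 15.6 km, depth ≈ 20.5 km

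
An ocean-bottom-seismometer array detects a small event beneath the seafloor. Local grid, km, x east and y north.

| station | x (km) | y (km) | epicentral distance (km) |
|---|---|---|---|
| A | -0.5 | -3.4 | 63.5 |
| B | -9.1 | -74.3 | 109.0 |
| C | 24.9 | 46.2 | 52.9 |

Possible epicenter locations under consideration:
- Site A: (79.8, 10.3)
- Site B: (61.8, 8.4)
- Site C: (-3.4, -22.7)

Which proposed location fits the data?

For each candidate, compare |candidate − station| to the reported distance:
Site A: residuals A 18.0, B 13.7, C 12.7 → max 18.0 km
Site B: residuals A 0.1, B 0.1, C 0.1 → max 0.1 km
Site C: residuals A 44.0, B 57.1, C 21.6 → max 57.1 km
Only Site B has all residuals ≈ 0.

Site B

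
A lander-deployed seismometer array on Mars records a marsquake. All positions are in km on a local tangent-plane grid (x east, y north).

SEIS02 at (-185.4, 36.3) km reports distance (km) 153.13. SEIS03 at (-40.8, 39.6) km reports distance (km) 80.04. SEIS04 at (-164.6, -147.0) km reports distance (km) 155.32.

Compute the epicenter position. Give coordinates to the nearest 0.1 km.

x ≈ -52.4 km, y ≈ -39.6 km

Circle about each station: (x + 185.4)² + (y − 36.3)² = 153.13²; (x + 40.8)² + (y − 39.6)² = 80.04²; (x + 164.6)² + (y + 147.0)² = 155.32².
Subtracting the SEIS02 equation from the SEIS03 and SEIS04 equations removes the quadratic terms:
289.2 x + 6.6 y = -15415.65
41.6 x − 366.6 y = 12335.80
Solving the 2×2 system: x ≈ -52.4, y ≈ -39.6 km.
Check against SEIS02 (with the unrounded x, y): √((x + 185.4)²+(y − 36.3)²) = 153.13 ≈ 153.13 km. ✓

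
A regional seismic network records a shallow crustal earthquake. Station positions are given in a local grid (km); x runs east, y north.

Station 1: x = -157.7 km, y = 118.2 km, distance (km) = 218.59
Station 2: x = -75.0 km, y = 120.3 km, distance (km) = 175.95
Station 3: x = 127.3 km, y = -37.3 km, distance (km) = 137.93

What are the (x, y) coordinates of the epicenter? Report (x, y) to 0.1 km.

-10.5 km east, -43.4 km north

Circle about each station: (x + 157.7)² + (y − 118.2)² = 218.59²; (x + 75.0)² + (y − 120.3)² = 175.95²; (x − 127.3)² + (y + 37.3)² = 137.93².
Subtracting pairs of circle equations eliminates x²+y² and gives linear equations (the radical axes):
165.4 x + 4.2 y = -1920.25
570.0 x − 311.0 y = 7512.95
Solving the 2×2 system: x ≈ -10.5, y ≈ -43.4 km.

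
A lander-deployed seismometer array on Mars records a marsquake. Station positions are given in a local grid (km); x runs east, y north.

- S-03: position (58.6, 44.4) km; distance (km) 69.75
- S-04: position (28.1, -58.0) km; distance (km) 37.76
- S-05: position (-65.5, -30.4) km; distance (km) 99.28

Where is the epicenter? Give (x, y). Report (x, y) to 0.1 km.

33.3 km east, -20.6 km north

Circle about each station: (x − 58.6)² + (y − 44.4)² = 69.75²; (x − 28.1)² + (y + 58.0)² = 37.76²; (x + 65.5)² + (y + 30.4)² = 99.28².
Subtracting pairs of circle equations eliminates x²+y² and gives linear equations (the radical axes):
-61.0 x − 204.8 y = 2187.53
-248.2 x − 149.6 y = -5182.37
Solving the 2×2 system: x ≈ 33.3, y ≈ -20.6 km.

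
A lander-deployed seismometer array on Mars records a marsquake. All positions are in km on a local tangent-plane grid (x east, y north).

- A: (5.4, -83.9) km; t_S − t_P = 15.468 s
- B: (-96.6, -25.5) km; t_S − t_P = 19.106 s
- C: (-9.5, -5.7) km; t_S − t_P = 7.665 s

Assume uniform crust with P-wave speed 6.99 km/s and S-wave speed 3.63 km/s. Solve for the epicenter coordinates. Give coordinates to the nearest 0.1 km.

Distance from S−P lag: d = Δt · v_P v_S / (v_P − v_S) = Δt · (6.99·3.63)/(6.99−3.63) ≈ 7.5517·Δt.
So d_A = 116.81, d_B = 144.28, d_C = 57.88 km.
Circle about each station: (x − 5.4)² + (y + 83.9)² = 116.81²; (x + 96.6)² + (y + 25.5)² = 144.28²; (x + 9.5)² + (y + 5.7)² = 57.88².
Subtracting pairs of circle equations eliminates x²+y² and gives linear equations (the radical axes):
-204.0 x + 116.8 y = -4258.70
-29.8 x + 156.4 y = 3348.85
Solving the 2×2 system: x ≈ 37.2, y ≈ 28.5 km.
Check against A (with the unrounded x, y): √((x − 5.4)²+(y + 83.9)²) = 116.81 ≈ 116.81 km. ✓

37.2 km east, 28.5 km north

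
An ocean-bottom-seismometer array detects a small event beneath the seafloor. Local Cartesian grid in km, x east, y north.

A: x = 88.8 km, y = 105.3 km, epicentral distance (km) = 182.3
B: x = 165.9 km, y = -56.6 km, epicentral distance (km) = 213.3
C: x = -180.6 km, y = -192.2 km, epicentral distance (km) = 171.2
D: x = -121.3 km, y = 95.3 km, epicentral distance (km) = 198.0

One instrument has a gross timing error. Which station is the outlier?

A

Solve using three stations at a time. Using B, C, D (subtract circle equations pairwise → linear system) gives (x, y) ≈ (-45.2, -87.5).
Distances from that point to each station vs reported:
  A: calculated 234.8 vs reported 182.3 → residual 52.5 km
  B: calculated 213.3 vs reported 213.3 → residual 0.0 km
  C: calculated 171.2 vs reported 171.2 → residual 0.0 km
  D: calculated 198.0 vs reported 198.0 → residual 0.0 km
B, C, D are mutually consistent (residuals ≈ 0); A is off by 52.5 km.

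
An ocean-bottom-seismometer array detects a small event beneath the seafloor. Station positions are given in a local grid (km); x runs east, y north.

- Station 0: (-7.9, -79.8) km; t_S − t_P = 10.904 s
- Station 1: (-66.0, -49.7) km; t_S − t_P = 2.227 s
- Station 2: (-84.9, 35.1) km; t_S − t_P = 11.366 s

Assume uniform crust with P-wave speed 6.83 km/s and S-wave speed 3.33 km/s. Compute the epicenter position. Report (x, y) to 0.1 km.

x ≈ -63.2 km, y ≈ -35.5 km

Distance from S−P lag: d = Δt · v_P v_S / (v_P − v_S) = Δt · (6.83·3.33)/(6.83−3.33) ≈ 6.4983·Δt.
So d_Station 0 = 70.86, d_Station 1 = 14.47, d_Station 2 = 73.86 km.
Circle about each station: (x + 7.9)² + (y + 79.8)² = 70.86²; (x + 66.0)² + (y + 49.7)² = 14.47²; (x + 84.9)² + (y − 35.1)² = 73.86².
Subtracting the Station 0 equation from the Station 1 and Station 2 equations removes the quadratic terms:
-116.2 x + 60.2 y = 5207.40
-154.0 x + 229.8 y = 1575.41
Solving the 2×2 system: x ≈ -63.2, y ≈ -35.5 km.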